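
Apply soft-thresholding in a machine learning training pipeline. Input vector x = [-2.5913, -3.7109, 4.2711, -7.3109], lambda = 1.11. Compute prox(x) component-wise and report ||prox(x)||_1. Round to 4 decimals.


Soft-thresholding with lambda = 1.11:
prox(-2.5913) = sign(-2.5913)*max(|-2.5913| - 1.11, 0) = -1.4813
prox(-3.7109) = sign(-3.7109)*max(|-3.7109| - 1.11, 0) = -2.6009
prox(4.2711) = sign(4.2711)*max(|4.2711| - 1.11, 0) = 3.1611
prox(-7.3109) = sign(-7.3109)*max(|-7.3109| - 1.11, 0) = -6.2009
prox(x) = [-1.4813, -2.6009, 3.1611, -6.2009]
||prox(x)||_1 = 1.4813 + 2.6009 + 3.1611 + 6.2009 = 13.4442


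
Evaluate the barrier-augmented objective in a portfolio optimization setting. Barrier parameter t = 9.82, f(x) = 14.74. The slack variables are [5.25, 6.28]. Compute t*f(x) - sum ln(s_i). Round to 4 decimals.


Step 1: Compute log-barrier.
ln values: [1.6582, 1.8374]
phi = -(1.6582 + 1.8374) = -3.4956
Step 2: Compute augmented objective.
t*f(x) = 9.82*14.74 = 144.7468
Total = 144.7468 - 3.4956 = 141.2512


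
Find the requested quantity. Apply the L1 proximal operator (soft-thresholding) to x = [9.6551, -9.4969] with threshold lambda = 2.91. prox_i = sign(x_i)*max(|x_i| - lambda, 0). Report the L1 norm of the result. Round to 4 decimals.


Soft-thresholding with lambda = 2.91:
prox(9.6551) = sign(9.6551)*max(|9.6551| - 2.91, 0) = 6.7451
prox(-9.4969) = sign(-9.4969)*max(|-9.4969| - 2.91, 0) = -6.5869
prox(x) = [6.7451, -6.5869]
||prox(x)||_1 = 6.7451 + 6.5869 = 13.332


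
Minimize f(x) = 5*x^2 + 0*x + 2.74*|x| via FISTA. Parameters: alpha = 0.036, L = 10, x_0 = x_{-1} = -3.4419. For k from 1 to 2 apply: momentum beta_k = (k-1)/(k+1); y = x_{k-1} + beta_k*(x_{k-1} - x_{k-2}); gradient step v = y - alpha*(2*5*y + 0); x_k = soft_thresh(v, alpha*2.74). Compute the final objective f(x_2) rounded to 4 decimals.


FISTA on f(x) = 5*x^2 + 0*x + 2.74*|x|
L = 10, alpha = 0.036
Iteration 1: beta = 0.0, y = -3.4419 + 0.0*(-3.4419 + 3.4419) = -3.4419
  grad(y) = -34.419, v = y - alpha*grad = -2.2028
  prox(v) = soft_thresh(-2.2028, 0.0986) = -2.1042
Iteration 2: beta = 0.3333, y = -2.1042 + 0.3333*(-2.1042 + 3.4419) = -1.6583
  grad(y) = -16.5827, v = y - alpha*grad = -1.0613
  prox(v) = soft_thresh(-1.0613, 0.0986) = -0.9627
f(x_2) = 5*(-0.9627)^2 + 0*(-0.9627) + 2.74*|-0.9627| = 7.2712


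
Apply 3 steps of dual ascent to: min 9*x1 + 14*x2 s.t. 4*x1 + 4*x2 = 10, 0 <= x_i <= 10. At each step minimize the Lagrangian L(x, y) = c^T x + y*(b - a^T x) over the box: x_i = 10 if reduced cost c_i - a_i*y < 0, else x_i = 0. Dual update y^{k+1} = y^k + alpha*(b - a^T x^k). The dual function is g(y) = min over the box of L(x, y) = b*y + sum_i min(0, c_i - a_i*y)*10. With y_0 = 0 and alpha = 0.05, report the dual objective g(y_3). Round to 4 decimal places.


Dual ascent for LP: min 9*x1 + 14*x2, 4*x1 + 4*x2 = 10, 0 <= x_i <= 10
Step 1: y^k = 0.0, reduced costs: (9.0, 14.0)
  x^k = (0.0, 0.0), subgradient = b - a^T x = 10.0
  y^{k+1} = 0.0 + 0.05*10.0 = 0.5
Step 2: y^k = 0.5, reduced costs: (7.0, 12.0)
  x^k = (0.0, 0.0), subgradient = b - a^T x = 10.0
  y^{k+1} = 0.5 + 0.05*10.0 = 1.0
Step 3: y^k = 1.0, reduced costs: (5.0, 10.0)
  x^k = (0.0, 0.0), subgradient = b - a^T x = 10.0
  y^{k+1} = 1.0 + 0.05*10.0 = 1.5
Dual objective at y_3 = 1.5: reduced costs (3.0, 8.0), box minimizer x = (0.0, 0.0)
g(y_3) = b*y + (c1 - a1*y)*x1 + (c2 - a2*y)*x2 = 10*1.5 + 3.0*0.0 + 8.0*0.0 = 15.0 + 0.0 + 0.0 = 15.0


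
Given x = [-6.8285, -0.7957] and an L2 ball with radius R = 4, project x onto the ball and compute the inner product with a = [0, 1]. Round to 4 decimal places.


Step 1: Compute ||x|| (intermediates to 6 decimals).
||x|| = sqrt((-6.8285)^2 + (-0.7957)^2) = 6.874704
Step 2: Project.
Since ||x|| > R, scale = R/||x|| = 4/6.874704 = 0.581843, proj(x) = scale * x
proj(x) = [-3.973115, -0.462972]
Step 3: Dot product.
a^T * proj(x) = 0*(-3.973115) + 1*(-0.462972) = -0.463


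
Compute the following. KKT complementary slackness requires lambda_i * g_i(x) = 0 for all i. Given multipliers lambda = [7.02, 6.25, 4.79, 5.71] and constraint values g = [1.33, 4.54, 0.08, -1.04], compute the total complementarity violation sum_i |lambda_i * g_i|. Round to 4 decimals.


KKT complementary slackness check:
lambda_1 * g_1 = 7.02 * 1.33 = 9.3366
lambda_2 * g_2 = 6.25 * 4.54 = 28.375
lambda_3 * g_3 = 4.79 * 0.08 = 0.3832
lambda_4 * g_4 = 5.71 * -1.04 = -5.9384
Total violation = 9.3366 + 28.375 + 0.3832 + 5.9384 = 44.0332


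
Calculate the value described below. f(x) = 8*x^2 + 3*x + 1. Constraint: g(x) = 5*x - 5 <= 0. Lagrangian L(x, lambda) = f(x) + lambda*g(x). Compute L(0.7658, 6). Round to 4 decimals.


Step 1: Evaluate f(x).
f(0.7658) = 8*0.7658^2 + 3*0.7658 + 1 = 7.989
Step 2: Evaluate g(x).
g(0.7658) = 5*0.7658 - 5 = -1.171
Step 3: Compute Lagrangian.
L = 7.989 + 6*-1.171 = 0.963


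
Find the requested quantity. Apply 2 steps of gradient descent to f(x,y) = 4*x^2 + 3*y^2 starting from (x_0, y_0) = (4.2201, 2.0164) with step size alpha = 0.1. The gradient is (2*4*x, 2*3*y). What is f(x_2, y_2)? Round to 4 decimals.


Gradient descent on f(x,y) = 4*x^2 + 3*y^2.
Starting point: (4.2201, 2.0164), alpha = 0.1
Step 1: grad_x = 2*4*4.2201 = 33.7608, grad_y = 2*3*2.0164 = 12.0984
  x_1 = 4.2201 - 0.1*33.7608 = 0.844
  y_1 = 2.0164 - 0.1*12.0984 = 0.8066
Step 2: grad_x = 2*4*0.844 = 6.7522, grad_y = 2*3*0.8066 = 4.8394
  x_2 = 0.844 - 0.1*6.7522 = 0.1688
  y_2 = 0.8066 - 0.1*4.8394 = 0.3226
f(0.1688, 0.3226) = 4*0.1688^2 + 3*0.3226^2 = 0.4262


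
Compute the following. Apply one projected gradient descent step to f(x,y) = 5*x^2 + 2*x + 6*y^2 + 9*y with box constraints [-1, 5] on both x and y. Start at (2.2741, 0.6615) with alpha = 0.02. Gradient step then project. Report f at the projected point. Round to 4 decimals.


Step 1: Compute gradient at (2.2741, 0.6615).
grad_x = 2*5*2.2741 + 2 = 24.741
grad_y = 2*6*0.6615 + 9 = 16.938
Step 2: Gradient step.
x_raw = 2.2741 - 0.02*24.741 = 1.7793
y_raw = 0.6615 - 0.02*16.938 = 0.3227
Step 3: Project onto [-1, 5].
x_proj = clip(1.7793) = 1.7793
y_proj = clip(0.3227) = 0.3227
Step 4: Evaluate f.
f(1.7793, 0.3227) = 22.9174


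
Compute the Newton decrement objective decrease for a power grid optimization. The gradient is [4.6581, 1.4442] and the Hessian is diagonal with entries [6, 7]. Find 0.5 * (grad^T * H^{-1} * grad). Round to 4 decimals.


Step 1: H is diagonal, so H^(-1) * g = [0.7764, 0.2063].
Step 2: g^T H^(-1) g = sum_i g_i^2 / H_ii
  = (4.6581)^2/6 + (1.4442)^2/7
  = 3.6163 + 0.298 = 3.9143
Step 3: Objective decrease = 0.5 * g^T H^(-1) g = 1.9571


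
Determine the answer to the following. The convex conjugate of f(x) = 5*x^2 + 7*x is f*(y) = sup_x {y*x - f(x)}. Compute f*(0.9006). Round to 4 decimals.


f*(y) = sup_x {y*x - a*x^2 - b*x} = sup_x {(y-b)*x - a*x^2}
FOC: (y - b) - 2a*x = 0 => x* = (y - b)/(2a)
x* = (0.9006 - 7)/(2*5) = -0.6099
f*(0.9006) = (y-b)^2/(4a) = (0.9006 - 7)^2/(4*5)
= 37.2027/20 = 1.8601


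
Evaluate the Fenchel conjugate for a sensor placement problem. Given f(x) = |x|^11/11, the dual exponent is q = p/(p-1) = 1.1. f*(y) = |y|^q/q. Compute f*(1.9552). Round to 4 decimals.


The conjugate exponent q satisfies 1/p + 1/q = 1.
p = 11, so q = 11/(11 - 1) = 1.1
|y|^q = 1.9552^1.1 = 2.0908
f*(1.9552) = 2.0908 / 1.1 = 1.9007


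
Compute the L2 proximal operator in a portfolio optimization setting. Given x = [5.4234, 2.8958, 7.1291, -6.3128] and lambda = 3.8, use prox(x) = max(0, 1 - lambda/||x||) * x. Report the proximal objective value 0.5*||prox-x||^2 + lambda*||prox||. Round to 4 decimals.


Step 1: Compute ||x||.
||x|| = 11.3347
Step 2: Compute scaling factor.
scale = max(0, 1 - 3.8/11.3347) = 0.6647
Step 3: prox(x) = [3.6052, 1.925, 4.739, -4.1964]
||prox(x)|| = 7.5347
Step 4: Proximal objective.
0.5*||prox-x||^2 = 7.22
lambda*||prox|| = 28.6319
Total = 35.8517


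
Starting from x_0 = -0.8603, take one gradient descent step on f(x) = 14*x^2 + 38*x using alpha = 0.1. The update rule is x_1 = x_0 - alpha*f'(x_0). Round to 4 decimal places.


We compute the gradient at x_0 and apply the update.
f'(x) = 28*x + 38
f'(-0.8603) = 28*-0.8603 + 38 = 13.9116
x_1 = -0.8603 - 0.1*13.9116 = -2.2515


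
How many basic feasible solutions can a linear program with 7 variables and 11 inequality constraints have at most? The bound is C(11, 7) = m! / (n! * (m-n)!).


Each vertex corresponds to some choice of n active constraints out of m, so the number of vertices is at most C(m, n) = m! / (n!(m-n)!).
m = 11, n = 7
Numerator: 11 * 10 * 9 * 8 * 7 * 6 * 5
Denominator: 7! = 5040
C(11, 7) = 330


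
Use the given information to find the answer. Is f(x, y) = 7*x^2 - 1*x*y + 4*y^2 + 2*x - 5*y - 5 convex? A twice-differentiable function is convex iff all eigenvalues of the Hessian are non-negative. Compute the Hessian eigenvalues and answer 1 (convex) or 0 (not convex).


The Hessian of f(x,y) = 7*x^2 - 1*x*y + 4*y^2 + 2*x - 5*y - 5 is:
H = [[14, -1], [-1, 8]]
Trace = 14 + 8 = 22
Determinant = 14*8 - (-1)^2 = 111
Discriminant = (22)^2 - 4*111 = 40.0
Eigenvalues: lambda_1 = 7.8377, lambda_2 = 14.1623
The function is convex.

1


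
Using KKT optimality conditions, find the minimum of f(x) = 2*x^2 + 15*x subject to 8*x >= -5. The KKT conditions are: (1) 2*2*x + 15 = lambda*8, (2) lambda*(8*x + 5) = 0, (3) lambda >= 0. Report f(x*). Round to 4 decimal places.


Step 1: Try lambda = 0 (constraint inactive).
x_unc = -15/(2*2) = -3.75
Check: 8*-3.75 = -30.0 < -5 -- violated!
Step 2: Constraint must be active: 8*x = -5
x* = -5/8 = -0.625
lambda = (2*2*(-0.625) + 15)/8 = 1.5625
Step 3: Compute optimal value.
f(x*) = 2*(-0.625)^2 + 15*(-0.625) = -8.5938


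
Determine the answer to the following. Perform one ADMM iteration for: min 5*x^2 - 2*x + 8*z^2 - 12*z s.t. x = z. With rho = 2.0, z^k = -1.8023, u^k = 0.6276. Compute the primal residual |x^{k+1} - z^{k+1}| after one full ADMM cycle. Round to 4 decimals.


ADMM iteration with rho = 2.0, z^k = -1.8023, u^k = 0.6276
Step 1: x-update.
Minimize 5*x^2 - 2*x + (2.0/2)*(x + 1.8023 + 0.6276)^2
FOC: (2*5 + 2.0)*x = 2 + 2.0*(-1.8023 - 0.6276)
x^{k+1} = -0.2383
Step 2: z-update.
Minimize 8*z^2 - 12*z + (2.0/2)*(-0.2383 - z + 0.6276)^2
FOC: (2*8 + 2.0)*z = 12 + 2.0*(-0.2383 + 0.6276)
z^{k+1} = 0.7099
Step 3: u-update.
u^{k+1} = 0.6276 - 0.2383 - 0.7099 = -0.3206
Step 4: Primal residual = |-0.2383 - 0.7099| = 0.9482


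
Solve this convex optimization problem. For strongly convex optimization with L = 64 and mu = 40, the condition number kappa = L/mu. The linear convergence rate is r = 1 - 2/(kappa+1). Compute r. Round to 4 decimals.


Step 1: Compute the condition number.
kappa = L/mu = 64/40 = 1.6
Step 2: Compute the convergence rate.
r = 1 - 2/(kappa + 1) = 1 - 2*mu/(L + mu) = (L - mu)/(L + mu) = 24/104 = 0.2308


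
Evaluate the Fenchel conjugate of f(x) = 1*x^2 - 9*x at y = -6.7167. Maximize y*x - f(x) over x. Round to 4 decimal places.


f*(y) = sup_x {y*x - a*x^2 - b*x} = sup_x {(y-b)*x - a*x^2}
FOC: (y - b) - 2a*x = 0 => x* = (y - b)/(2a)
x* = (-6.7167 + 9)/(2*1) = 1.1417
f*(-6.7167) = (y-b)^2/(4a) = (-6.7167 + 9)^2/(4*1)
= 5.2135/4 = 1.3034


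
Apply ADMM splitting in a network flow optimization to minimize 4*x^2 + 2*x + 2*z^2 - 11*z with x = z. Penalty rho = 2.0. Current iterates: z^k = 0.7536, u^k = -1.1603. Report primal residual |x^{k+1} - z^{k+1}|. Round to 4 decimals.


ADMM iteration with rho = 2.0, z^k = 0.7536, u^k = -1.1603
Step 1: x-update.
Minimize 4*x^2 + 2*x + (2.0/2)*(x - 0.7536 - 1.1603)^2
FOC: (2*4 + 2.0)*x = -2 + 2.0*(0.7536 + 1.1603)
x^{k+1} = 0.1828
Step 2: z-update.
Minimize 2*z^2 - 11*z + (2.0/2)*(0.1828 - z - 1.1603)^2
FOC: (2*2 + 2.0)*z = 11 + 2.0*(0.1828 - 1.1603)
z^{k+1} = 1.5075
Step 3: u-update.
u^{k+1} = -1.1603 + 0.1828 - 1.5075 = -2.485
Step 4: Primal residual = |0.1828 - 1.5075| = 1.3247


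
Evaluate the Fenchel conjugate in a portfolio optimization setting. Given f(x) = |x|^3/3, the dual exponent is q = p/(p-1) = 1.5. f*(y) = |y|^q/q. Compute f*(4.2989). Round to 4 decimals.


The conjugate exponent q satisfies 1/p + 1/q = 1.
p = 3, so q = 3/(3 - 1) = 1.5
|y|^q = 4.2989^1.5 = 8.9132
f*(4.2989) = 8.9132 / 1.5 = 5.9422


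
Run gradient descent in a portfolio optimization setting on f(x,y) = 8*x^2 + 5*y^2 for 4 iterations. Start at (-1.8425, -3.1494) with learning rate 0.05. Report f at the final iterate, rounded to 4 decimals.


Gradient descent on f(x,y) = 8*x^2 + 5*y^2.
Starting point: (-1.8425, -3.1494), alpha = 0.05
Step 1: grad_x = 2*8*-1.8425 = -29.48, grad_y = 2*5*-3.1494 = -31.494
  x_1 = -1.8425 - 0.05*-29.48 = -0.3685
  y_1 = -3.1494 - 0.05*-31.494 = -1.5747
Step 2: grad_x = 2*8*-0.3685 = -5.896, grad_y = 2*5*-1.5747 = -15.747
  x_2 = -0.3685 - 0.05*-5.896 = -0.0737
  y_2 = -1.5747 - 0.05*-15.747 = -0.7874
Step 3: grad_x = 2*8*-0.0737 = -1.1792, grad_y = 2*5*-0.7874 = -7.8735
  x_3 = -0.0737 - 0.05*-1.1792 = -0.0147
  y_3 = -0.7874 - 0.05*-7.8735 = -0.3937
Step 4: grad_x = 2*8*-0.0147 = -0.2358, grad_y = 2*5*-0.3937 = -3.9368
  x_4 = -0.0147 - 0.05*-0.2358 = -0.0029
  y_4 = -0.3937 - 0.05*-3.9368 = -0.1968
f(-0.0029, -0.1968) = 8*(-0.0029)^2 + 5*(-0.1968)^2 = 0.1938


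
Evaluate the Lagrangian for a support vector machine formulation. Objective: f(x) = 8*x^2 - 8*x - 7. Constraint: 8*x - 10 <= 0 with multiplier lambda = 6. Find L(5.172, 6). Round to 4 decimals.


Step 1: Evaluate f(x).
f(5.172) = 8*5.172^2 - 8*5.172 - 7 = 165.6207
Step 2: Evaluate g(x).
g(5.172) = 8*5.172 - 10 = 31.376
Step 3: Compute Lagrangian.
L = 165.6207 + 6*31.376 = 353.8767


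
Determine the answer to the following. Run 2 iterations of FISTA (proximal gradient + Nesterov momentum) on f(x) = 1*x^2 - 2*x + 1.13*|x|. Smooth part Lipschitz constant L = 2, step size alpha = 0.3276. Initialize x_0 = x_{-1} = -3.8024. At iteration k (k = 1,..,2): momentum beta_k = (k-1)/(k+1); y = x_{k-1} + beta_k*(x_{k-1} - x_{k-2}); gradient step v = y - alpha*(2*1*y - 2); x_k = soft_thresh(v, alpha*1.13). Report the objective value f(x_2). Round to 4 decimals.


FISTA on f(x) = 1*x^2 - 2*x + 1.13*|x|
L = 2, alpha = 0.3276
Iteration 1: beta = 0.0, y = -3.8024 + 0.0*(-3.8024 + 3.8024) = -3.8024
  grad(y) = -9.6048, v = y - alpha*grad = -0.6559
  prox(v) = soft_thresh(-0.6559, 0.3702) = -0.2857
Iteration 2: beta = 0.3333, y = -0.2857 + 0.3333*(-0.2857 + 3.8024) = 0.8866
  grad(y) = -0.2269, v = y - alpha*grad = 0.9609
  prox(v) = soft_thresh(0.9609, 0.3702) = 0.5907
f(x_2) = 1*0.5907^2 - 2*0.5907 + 1.13*|0.5907| = -0.165


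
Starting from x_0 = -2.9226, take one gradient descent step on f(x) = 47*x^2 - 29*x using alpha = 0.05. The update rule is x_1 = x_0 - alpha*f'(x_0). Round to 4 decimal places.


We compute the gradient at x_0 and apply the update.
f'(x) = 94*x - 29
f'(-2.9226) = 94*-2.9226 - 29 = -303.7244
x_1 = -2.9226 - 0.05*-303.7244 = 12.2636


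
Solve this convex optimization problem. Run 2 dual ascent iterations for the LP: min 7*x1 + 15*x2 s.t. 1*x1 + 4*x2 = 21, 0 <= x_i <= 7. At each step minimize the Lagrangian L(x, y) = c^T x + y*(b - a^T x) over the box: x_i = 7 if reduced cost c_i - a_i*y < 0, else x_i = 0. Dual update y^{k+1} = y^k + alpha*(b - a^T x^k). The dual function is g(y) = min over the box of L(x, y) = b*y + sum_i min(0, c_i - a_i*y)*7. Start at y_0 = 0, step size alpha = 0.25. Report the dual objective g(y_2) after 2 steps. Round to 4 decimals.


Dual ascent for LP: min 7*x1 + 15*x2, 1*x1 + 4*x2 = 21, 0 <= x_i <= 7
Step 1: y^k = 0.0, reduced costs: (7.0, 15.0)
  x^k = (0.0, 0.0), subgradient = b - a^T x = 21.0
  y^{k+1} = 0.0 + 0.25*21.0 = 5.25
Step 2: y^k = 5.25, reduced costs: (1.75, -6.0)
  x^k = (0.0, 7.0), subgradient = b - a^T x = -7.0
  y^{k+1} = 5.25 + 0.25*-7.0 = 3.5
Dual objective at y_2 = 3.5: reduced costs (3.5, 1.0), box minimizer x = (0.0, 0.0)
g(y_2) = b*y + (c1 - a1*y)*x1 + (c2 - a2*y)*x2 = 21*3.5 + 3.5*0.0 + 1.0*0.0 = 73.5 + 0.0 + 0.0 = 73.5


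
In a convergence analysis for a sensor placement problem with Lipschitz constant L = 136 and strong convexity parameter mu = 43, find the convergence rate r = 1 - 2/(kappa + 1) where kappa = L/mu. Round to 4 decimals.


Step 1: Compute the condition number.
kappa = L/mu = 136/43 = 3.1628
Step 2: Compute the convergence rate.
r = 1 - 2/(kappa + 1) = 1 - 2*mu/(L + mu) = (L - mu)/(L + mu) = 93/179 = 0.5196


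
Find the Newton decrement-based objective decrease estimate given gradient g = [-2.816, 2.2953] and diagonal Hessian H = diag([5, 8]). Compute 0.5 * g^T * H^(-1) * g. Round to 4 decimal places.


Step 1: H is diagonal, so H^(-1) * g = [-0.5632, 0.2869].
Step 2: g^T H^(-1) g = sum_i g_i^2 / H_ii
  = (-2.816)^2/5 + (2.2953)^2/8
  = 1.586 + 0.6586 = 2.2445
Step 3: Objective decrease = 0.5 * g^T H^(-1) g = 1.1223


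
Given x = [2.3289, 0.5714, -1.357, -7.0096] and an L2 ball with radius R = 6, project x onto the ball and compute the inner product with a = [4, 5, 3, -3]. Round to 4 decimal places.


Step 1: Compute ||x|| (intermediates to 6 decimals).
||x|| = sqrt(2.3289^2 + 0.5714^2 + (-1.357)^2 + (-7.0096)^2) = 7.531681
Step 2: Project.
Since ||x|| > R, scale = R/||x|| = 6/7.531681 = 0.796635, proj(x) = scale * x
proj(x) = [1.855283, 0.455197, -1.081034, -5.584093]
Step 3: Dot product.
a^T * proj(x) = 4*1.855283 + 5*0.455197 + 3*(-1.081034) - 3*(-5.584093) = 23.2063


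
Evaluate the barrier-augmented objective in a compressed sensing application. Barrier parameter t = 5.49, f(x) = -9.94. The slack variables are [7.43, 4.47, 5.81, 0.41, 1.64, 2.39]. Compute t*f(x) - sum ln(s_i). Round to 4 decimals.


Step 1: Compute log-barrier.
ln values: [2.0055, 1.4974, 1.7596, -0.8916, 0.4947, 0.8713]
phi = -(2.0055 + 1.4974 + 1.7596 - 0.8916 + 0.4947 + 0.8713) = -5.7369
Step 2: Compute augmented objective.
t*f(x) = 5.49*-9.94 = -54.5706
Total = -54.5706 - 5.7369 = -60.3075


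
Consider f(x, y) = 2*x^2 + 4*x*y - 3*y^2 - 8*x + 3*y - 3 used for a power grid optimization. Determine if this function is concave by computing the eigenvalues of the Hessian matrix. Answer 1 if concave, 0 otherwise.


The Hessian of f(x,y) = 2*x^2 + 4*x*y - 3*y^2 - 8*x + 3*y - 3 is:
H = [[4, 4], [4, -6]]
Trace = 4 - 6 = -2
Determinant = 4*-6 - (4)^2 = -40
Discriminant = (-2)^2 - 4*-40 = 164.0
Eigenvalues: lambda_1 = -7.4031, lambda_2 = 5.4031
The function is not concave.

0


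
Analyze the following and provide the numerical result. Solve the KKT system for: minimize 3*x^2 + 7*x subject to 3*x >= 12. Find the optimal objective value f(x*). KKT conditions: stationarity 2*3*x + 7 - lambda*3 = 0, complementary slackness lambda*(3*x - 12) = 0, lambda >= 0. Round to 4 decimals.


Step 1: Try lambda = 0 (constraint inactive).
x_unc = -7/(2*3) = -1.1667
Check: 3*-1.1667 = -3.5001 < 12 -- violated!
Step 2: Constraint must be active: 3*x = 12
x* = 12/3 = 4.0
lambda = (2*3*4.0 + 7)/3 = 10.3333
Step 3: Compute optimal value.
f(x*) = 3*4.0^2 + 7*4.0 = 76.0


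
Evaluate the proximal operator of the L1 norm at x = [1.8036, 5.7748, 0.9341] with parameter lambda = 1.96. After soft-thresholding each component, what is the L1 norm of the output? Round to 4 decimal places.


Soft-thresholding with lambda = 1.96:
prox(1.8036) = sign(1.8036)*max(|1.8036| - 1.96, 0) = 0.0
prox(5.7748) = sign(5.7748)*max(|5.7748| - 1.96, 0) = 3.8148
prox(0.9341) = sign(0.9341)*max(|0.9341| - 1.96, 0) = 0.0
prox(x) = [0.0, 3.8148, 0.0]
||prox(x)||_1 = 0.0 + 3.8148 + 0.0 = 3.8148


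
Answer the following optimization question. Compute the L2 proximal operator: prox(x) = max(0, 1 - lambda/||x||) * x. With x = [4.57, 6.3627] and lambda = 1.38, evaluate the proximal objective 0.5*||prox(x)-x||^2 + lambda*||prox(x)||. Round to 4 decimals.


Step 1: Compute ||x||.
||x|| = 7.8338
Step 2: Compute scaling factor.
scale = max(0, 1 - 1.38/7.8338) = 0.8238
Step 3: prox(x) = [3.765, 5.2419]
||prox(x)|| = 6.4538
Step 4: Proximal objective.
0.5*||prox-x||^2 = 0.9522
lambda*||prox|| = 8.9062
Total = 9.8585


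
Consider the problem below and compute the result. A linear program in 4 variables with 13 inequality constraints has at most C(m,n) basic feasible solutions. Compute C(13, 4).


Each vertex corresponds to some choice of n active constraints out of m, so the number of vertices is at most C(m, n) = m! / (n!(m-n)!).
m = 13, n = 4
Numerator: 13 * 12 * 11 * 10
Denominator: 4! = 24
C(13, 4) = 715


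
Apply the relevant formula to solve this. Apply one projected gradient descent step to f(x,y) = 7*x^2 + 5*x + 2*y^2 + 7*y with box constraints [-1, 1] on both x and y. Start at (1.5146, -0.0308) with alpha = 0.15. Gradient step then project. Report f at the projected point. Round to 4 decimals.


Step 1: Compute gradient at (1.5146, -0.0308).
grad_x = 2*7*1.5146 + 5 = 26.2044
grad_y = 2*2*-0.0308 + 7 = 6.8768
Step 2: Gradient step.
x_raw = 1.5146 - 0.15*26.2044 = -2.4161
y_raw = -0.0308 - 0.15*6.8768 = -1.0623
Step 3: Project onto [-1, 1].
x_proj = clip(-2.4161) = -1.0
y_proj = clip(-1.0623) = -1.0
Step 4: Evaluate f.
f(-1.0, -1.0) = -3.0


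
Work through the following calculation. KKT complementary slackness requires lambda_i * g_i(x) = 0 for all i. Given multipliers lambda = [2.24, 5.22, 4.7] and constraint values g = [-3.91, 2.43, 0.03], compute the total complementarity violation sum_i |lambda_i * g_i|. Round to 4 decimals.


KKT complementary slackness check:
lambda_1 * g_1 = 2.24 * -3.91 = -8.7584
lambda_2 * g_2 = 5.22 * 2.43 = 12.6846
lambda_3 * g_3 = 4.7 * 0.03 = 0.141
Total violation = 8.7584 + 12.6846 + 0.141 = 21.584


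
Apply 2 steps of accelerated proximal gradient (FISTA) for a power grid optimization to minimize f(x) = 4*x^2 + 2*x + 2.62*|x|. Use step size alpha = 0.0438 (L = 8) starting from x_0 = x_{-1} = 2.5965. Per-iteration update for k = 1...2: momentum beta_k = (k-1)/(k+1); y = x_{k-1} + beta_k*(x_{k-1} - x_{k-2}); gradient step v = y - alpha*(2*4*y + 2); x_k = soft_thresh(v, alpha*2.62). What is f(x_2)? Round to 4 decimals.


FISTA on f(x) = 4*x^2 + 2*x + 2.62*|x|
L = 8, alpha = 0.0438
Iteration 1: beta = 0.0, y = 2.5965 + 0.0*(2.5965 - 2.5965) = 2.5965
  grad(y) = 22.772, v = y - alpha*grad = 1.5991
  prox(v) = soft_thresh(1.5991, 0.1148) = 1.4843
Iteration 2: beta = 0.3333, y = 1.4843 + 0.3333*(1.4843 - 2.5965) = 1.1136
  grad(y) = 10.9089, v = y - alpha*grad = 0.6358
  prox(v) = soft_thresh(0.6358, 0.1148) = 0.521
f(x_2) = 4*0.521^2 + 2*0.521 + 2.62*|0.521| = 3.4932


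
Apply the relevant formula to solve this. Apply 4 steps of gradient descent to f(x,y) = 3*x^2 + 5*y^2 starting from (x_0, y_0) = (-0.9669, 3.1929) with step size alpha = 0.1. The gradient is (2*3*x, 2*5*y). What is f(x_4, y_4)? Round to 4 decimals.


Gradient descent on f(x,y) = 3*x^2 + 5*y^2.
Starting point: (-0.9669, 3.1929), alpha = 0.1
Step 1: grad_x = 2*3*-0.9669 = -5.8014, grad_y = 2*5*3.1929 = 31.929
  x_1 = -0.9669 - 0.1*-5.8014 = -0.3868
  y_1 = 3.1929 - 0.1*31.929 = 0.0
Step 2: grad_x = 2*3*-0.3868 = -2.3206, grad_y = 2*5*0.0 = 0.0
  x_2 = -0.3868 - 0.1*-2.3206 = -0.1547
  y_2 = 0.0 - 0.1*0.0 = 0.0
Step 3: grad_x = 2*3*-0.1547 = -0.9282, grad_y = 2*5*0.0 = 0.0
  x_3 = -0.1547 - 0.1*-0.9282 = -0.0619
  y_3 = 0.0 - 0.1*0.0 = 0.0
Step 4: grad_x = 2*3*-0.0619 = -0.3713, grad_y = 2*5*0.0 = 0.0
  x_4 = -0.0619 - 0.1*-0.3713 = -0.0248
  y_4 = 0.0 - 0.1*0.0 = 0.0
f(-0.0248, 0.0) = 3*(-0.0248)^2 + 5*0.0^2 = 0.0018


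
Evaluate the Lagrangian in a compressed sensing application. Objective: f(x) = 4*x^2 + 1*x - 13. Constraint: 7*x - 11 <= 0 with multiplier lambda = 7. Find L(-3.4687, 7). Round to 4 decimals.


Step 1: Evaluate f(x).
f(-3.4687) = 4*(-3.4687)^2 + 1*(-3.4687) - 13 = 31.6588
Step 2: Evaluate g(x).
g(-3.4687) = 7*-3.4687 - 11 = -35.2809
Step 3: Compute Lagrangian.
L = 31.6588 + 7*-35.2809 = -215.3075


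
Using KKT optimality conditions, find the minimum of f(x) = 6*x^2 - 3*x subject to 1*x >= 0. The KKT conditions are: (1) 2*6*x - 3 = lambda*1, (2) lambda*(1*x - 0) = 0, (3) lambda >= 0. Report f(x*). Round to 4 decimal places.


Step 1: Try lambda = 0 (constraint inactive).
Stationarity: 2*6*x - 3 = 0
x* = 3/(2*6) = 0.25
Check constraint: 1*0.25 = 0.25 >= 0 -- satisfied.
Step 2: Compute optimal value.
f(x*) = 6*0.25^2 - 3*0.25 = -0.375


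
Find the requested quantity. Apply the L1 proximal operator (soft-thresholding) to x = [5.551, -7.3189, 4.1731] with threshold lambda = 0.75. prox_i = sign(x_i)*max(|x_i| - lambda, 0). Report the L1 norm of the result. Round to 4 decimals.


Soft-thresholding with lambda = 0.75:
prox(5.551) = sign(5.551)*max(|5.551| - 0.75, 0) = 4.801
prox(-7.3189) = sign(-7.3189)*max(|-7.3189| - 0.75, 0) = -6.5689
prox(4.1731) = sign(4.1731)*max(|4.1731| - 0.75, 0) = 3.4231
prox(x) = [4.801, -6.5689, 3.4231]
||prox(x)||_1 = 4.801 + 6.5689 + 3.4231 = 14.793


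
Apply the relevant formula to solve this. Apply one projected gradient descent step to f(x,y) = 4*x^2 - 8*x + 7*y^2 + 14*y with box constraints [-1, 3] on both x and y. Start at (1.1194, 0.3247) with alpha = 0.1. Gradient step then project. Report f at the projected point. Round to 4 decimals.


Step 1: Compute gradient at (1.1194, 0.3247).
grad_x = 2*4*1.1194 - 8 = 0.9552
grad_y = 2*7*0.3247 + 14 = 18.5458
Step 2: Gradient step.
x_raw = 1.1194 - 0.1*0.9552 = 1.0239
y_raw = 0.3247 - 0.1*18.5458 = -1.5299
Step 3: Project onto [-1, 3].
x_proj = clip(1.0239) = 1.0239
y_proj = clip(-1.5299) = -1.0
Step 4: Evaluate f.
f(1.0239, -1.0) = -10.9977


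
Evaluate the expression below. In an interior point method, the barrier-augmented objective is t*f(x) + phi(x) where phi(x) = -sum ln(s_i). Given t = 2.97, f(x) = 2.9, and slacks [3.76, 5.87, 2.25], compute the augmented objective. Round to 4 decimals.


Step 1: Compute log-barrier.
ln values: [1.3244, 1.7699, 0.8109]
phi = -(1.3244 + 1.7699 + 0.8109) = -3.9052
Step 2: Compute augmented objective.
t*f(x) = 2.97*2.9 = 8.613
Total = 8.613 - 3.9052 = 4.7078


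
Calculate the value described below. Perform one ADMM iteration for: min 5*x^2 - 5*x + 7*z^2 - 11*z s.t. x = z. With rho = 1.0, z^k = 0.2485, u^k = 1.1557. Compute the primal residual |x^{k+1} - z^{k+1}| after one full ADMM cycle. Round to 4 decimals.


ADMM iteration with rho = 1.0, z^k = 0.2485, u^k = 1.1557
Step 1: x-update.
Minimize 5*x^2 - 5*x + (1.0/2)*(x - 0.2485 + 1.1557)^2
FOC: (2*5 + 1.0)*x = 5 + 1.0*(0.2485 - 1.1557)
x^{k+1} = 0.3721
Step 2: z-update.
Minimize 7*z^2 - 11*z + (1.0/2)*(0.3721 - z + 1.1557)^2
FOC: (2*7 + 1.0)*z = 11 + 1.0*(0.3721 + 1.1557)
z^{k+1} = 0.8352
Step 3: u-update.
u^{k+1} = 1.1557 + 0.3721 - 0.8352 = 0.6926
Step 4: Primal residual = |0.3721 - 0.8352| = 0.4631


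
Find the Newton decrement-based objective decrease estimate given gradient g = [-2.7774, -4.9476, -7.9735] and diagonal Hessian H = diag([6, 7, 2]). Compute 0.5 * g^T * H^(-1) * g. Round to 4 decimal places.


Step 1: H is diagonal, so H^(-1) * g = [-0.4629, -0.7068, -3.9868].
Step 2: g^T H^(-1) g = sum_i g_i^2 / H_ii
  = (-2.7774)^2/6 + (-4.9476)^2/7 + (-7.9735)^2/2
  = 1.2857 + 3.497 + 31.7884 = 36.571
Step 3: Objective decrease = 0.5 * g^T H^(-1) g = 18.2855


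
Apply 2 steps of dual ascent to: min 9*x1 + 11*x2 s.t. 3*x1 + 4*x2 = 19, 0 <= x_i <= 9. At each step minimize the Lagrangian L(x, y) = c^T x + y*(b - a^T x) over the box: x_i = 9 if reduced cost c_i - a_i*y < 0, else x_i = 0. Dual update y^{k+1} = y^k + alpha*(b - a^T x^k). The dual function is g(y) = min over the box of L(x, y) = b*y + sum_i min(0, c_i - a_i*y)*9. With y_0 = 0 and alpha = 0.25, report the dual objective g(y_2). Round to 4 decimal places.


Dual ascent for LP: min 9*x1 + 11*x2, 3*x1 + 4*x2 = 19, 0 <= x_i <= 9
Step 1: y^k = 0.0, reduced costs: (9.0, 11.0)
  x^k = (0.0, 0.0), subgradient = b - a^T x = 19.0
  y^{k+1} = 0.0 + 0.25*19.0 = 4.75
Step 2: y^k = 4.75, reduced costs: (-5.25, -8.0)
  x^k = (9.0, 9.0), subgradient = b - a^T x = -44.0
  y^{k+1} = 4.75 + 0.25*-44.0 = -6.25
Dual objective at y_2 = -6.25: reduced costs (27.75, 36.0), box minimizer x = (0.0, 0.0)
g(y_2) = b*y + (c1 - a1*y)*x1 + (c2 - a2*y)*x2 = 19*(-6.25) + 27.75*0.0 + 36.0*0.0 = -118.75 + 0.0 + 0.0 = -118.75


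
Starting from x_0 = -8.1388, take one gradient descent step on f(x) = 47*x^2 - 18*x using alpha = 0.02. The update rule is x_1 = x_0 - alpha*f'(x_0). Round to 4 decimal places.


We compute the gradient at x_0 and apply the update.
f'(x) = 94*x - 18
f'(-8.1388) = 94*-8.1388 - 18 = -783.0472
x_1 = -8.1388 - 0.02*-783.0472 = 7.5221


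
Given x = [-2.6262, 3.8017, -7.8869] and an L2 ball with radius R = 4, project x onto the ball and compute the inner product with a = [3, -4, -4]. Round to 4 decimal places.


Step 1: Compute ||x|| (intermediates to 6 decimals).
||x|| = sqrt((-2.6262)^2 + 3.8017^2 + (-7.8869)^2) = 9.140735
Step 2: Project.
Since ||x|| > R, scale = R/||x|| = 4/9.140735 = 0.437602, proj(x) = scale * x
proj(x) = [-1.14923, 1.663632, -3.451323]
Step 3: Dot product.
a^T * proj(x) = 3*(-1.14923) - 4*1.663632 - 4*(-3.451323) = 3.7031


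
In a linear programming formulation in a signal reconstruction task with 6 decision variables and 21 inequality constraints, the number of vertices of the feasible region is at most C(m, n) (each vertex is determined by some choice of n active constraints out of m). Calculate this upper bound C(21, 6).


Each vertex corresponds to some choice of n active constraints out of m, so the number of vertices is at most C(m, n) = m! / (n!(m-n)!).
m = 21, n = 6
Numerator: 21 * 20 * 19 * 18 * 17 * 16
Denominator: 6! = 720
C(21, 6) = 54264


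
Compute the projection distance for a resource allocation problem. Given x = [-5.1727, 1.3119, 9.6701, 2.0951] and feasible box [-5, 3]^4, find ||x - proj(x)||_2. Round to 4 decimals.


Project each component onto [-5, 3].
clip(-5.1727) = -5.0, clip(1.3119) = 1.3119, clip(9.6701) = 3.0, clip(2.0951) = 2.0951
Projection = [-5.0, 1.3119, 3.0, 2.0951]
Squared diffs: [0.0298, 0.0, 44.4902, 0.0]
Distance = sqrt(44.52) = 6.6723


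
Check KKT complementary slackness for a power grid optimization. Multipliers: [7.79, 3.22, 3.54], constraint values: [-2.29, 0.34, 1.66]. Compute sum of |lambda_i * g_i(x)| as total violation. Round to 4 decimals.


KKT complementary slackness check:
lambda_1 * g_1 = 7.79 * -2.29 = -17.8391
lambda_2 * g_2 = 3.22 * 0.34 = 1.0948
lambda_3 * g_3 = 3.54 * 1.66 = 5.8764
Total violation = 17.8391 + 1.0948 + 5.8764 = 24.8103


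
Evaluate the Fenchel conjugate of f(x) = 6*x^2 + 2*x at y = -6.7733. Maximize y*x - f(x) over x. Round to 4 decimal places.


f*(y) = sup_x {y*x - a*x^2 - b*x} = sup_x {(y-b)*x - a*x^2}
FOC: (y - b) - 2a*x = 0 => x* = (y - b)/(2a)
x* = (-6.7733 - 2)/(2*6) = -0.7311
f*(-6.7733) = (y-b)^2/(4a) = (-6.7733 - 2)^2/(4*6)
= 76.9708/24 = 3.2071


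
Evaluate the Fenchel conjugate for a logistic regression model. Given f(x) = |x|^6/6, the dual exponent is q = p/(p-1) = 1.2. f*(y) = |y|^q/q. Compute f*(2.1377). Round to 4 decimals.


The conjugate exponent q satisfies 1/p + 1/q = 1.
p = 6, so q = 6/(6 - 1) = 1.2
|y|^q = 2.1377^1.2 = 2.4885
f*(2.1377) = 2.4885 / 1.2 = 2.0737


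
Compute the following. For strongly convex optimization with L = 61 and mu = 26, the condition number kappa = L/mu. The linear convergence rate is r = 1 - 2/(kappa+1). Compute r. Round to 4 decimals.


Step 1: Compute the condition number.
kappa = L/mu = 61/26 = 2.3462
Step 2: Compute the convergence rate.
r = 1 - 2/(kappa + 1) = 1 - 2*mu/(L + mu) = (L - mu)/(L + mu) = 35/87 = 0.4023


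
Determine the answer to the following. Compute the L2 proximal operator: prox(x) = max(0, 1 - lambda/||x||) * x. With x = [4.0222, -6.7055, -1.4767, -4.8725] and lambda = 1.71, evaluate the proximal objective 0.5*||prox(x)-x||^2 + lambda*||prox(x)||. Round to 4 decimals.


Step 1: Compute ||x||.
||x|| = 9.3308
Step 2: Compute scaling factor.
scale = max(0, 1 - 1.71/9.3308) = 0.8167
Step 3: prox(x) = [3.2851, -5.4766, -1.2061, -3.9795]
||prox(x)|| = 7.6208
Step 4: Proximal objective.
0.5*||prox-x||^2 = 1.4621
lambda*||prox|| = 13.0316
Total = 14.4936


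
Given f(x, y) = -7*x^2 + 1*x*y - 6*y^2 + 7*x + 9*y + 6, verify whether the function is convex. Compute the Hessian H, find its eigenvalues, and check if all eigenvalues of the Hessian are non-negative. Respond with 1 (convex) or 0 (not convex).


The Hessian of f(x,y) = -7*x^2 + 1*x*y - 6*y^2 + 7*x + 9*y + 6 is:
H = [[-14, 1], [1, -12]]
Trace = -14 - 12 = -26
Determinant = -14*-12 - (1)^2 = 167
Discriminant = (-26)^2 - 4*167 = 8.0
Eigenvalues: lambda_1 = -14.4142, lambda_2 = -11.5858
The function is not convex.

0


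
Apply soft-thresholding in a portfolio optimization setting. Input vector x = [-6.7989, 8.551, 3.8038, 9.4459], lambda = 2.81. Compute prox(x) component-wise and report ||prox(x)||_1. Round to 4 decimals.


Soft-thresholding with lambda = 2.81:
prox(-6.7989) = sign(-6.7989)*max(|-6.7989| - 2.81, 0) = -3.9889
prox(8.551) = sign(8.551)*max(|8.551| - 2.81, 0) = 5.741
prox(3.8038) = sign(3.8038)*max(|3.8038| - 2.81, 0) = 0.9938
prox(9.4459) = sign(9.4459)*max(|9.4459| - 2.81, 0) = 6.6359
prox(x) = [-3.9889, 5.741, 0.9938, 6.6359]
||prox(x)||_1 = 3.9889 + 5.741 + 0.9938 + 6.6359 = 17.3596


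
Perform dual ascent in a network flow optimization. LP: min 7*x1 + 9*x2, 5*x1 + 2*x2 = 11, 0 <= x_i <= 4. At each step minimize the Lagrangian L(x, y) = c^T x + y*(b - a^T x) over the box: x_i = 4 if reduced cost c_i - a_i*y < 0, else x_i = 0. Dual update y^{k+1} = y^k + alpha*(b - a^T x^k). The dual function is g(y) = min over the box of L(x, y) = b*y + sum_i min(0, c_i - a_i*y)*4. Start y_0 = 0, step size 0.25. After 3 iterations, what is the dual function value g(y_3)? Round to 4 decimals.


Dual ascent for LP: min 7*x1 + 9*x2, 5*x1 + 2*x2 = 11, 0 <= x_i <= 4
Step 1: y^k = 0.0, reduced costs: (7.0, 9.0)
  x^k = (0.0, 0.0), subgradient = b - a^T x = 11.0
  y^{k+1} = 0.0 + 0.25*11.0 = 2.75
Step 2: y^k = 2.75, reduced costs: (-6.75, 3.5)
  x^k = (4.0, 0.0), subgradient = b - a^T x = -9.0
  y^{k+1} = 2.75 + 0.25*-9.0 = 0.5
Step 3: y^k = 0.5, reduced costs: (4.5, 8.0)
  x^k = (0.0, 0.0), subgradient = b - a^T x = 11.0
  y^{k+1} = 0.5 + 0.25*11.0 = 3.25
Dual objective at y_3 = 3.25: reduced costs (-9.25, 2.5), box minimizer x = (4.0, 0.0)
g(y_3) = b*y + (c1 - a1*y)*x1 + (c2 - a2*y)*x2 = 11*3.25 + (-9.25)*4.0 + 2.5*0.0 = 35.75 - 37.0 + 0.0 = -1.25


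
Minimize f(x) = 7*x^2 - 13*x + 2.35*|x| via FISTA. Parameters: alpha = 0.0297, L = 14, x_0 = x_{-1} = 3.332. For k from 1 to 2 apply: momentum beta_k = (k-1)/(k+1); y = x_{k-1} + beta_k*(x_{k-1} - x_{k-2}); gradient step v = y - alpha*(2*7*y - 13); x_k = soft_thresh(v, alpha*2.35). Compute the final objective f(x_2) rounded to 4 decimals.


FISTA on f(x) = 7*x^2 - 13*x + 2.35*|x|
L = 14, alpha = 0.0297
Iteration 1: beta = 0.0, y = 3.332 + 0.0*(3.332 - 3.332) = 3.332
  grad(y) = 33.648, v = y - alpha*grad = 2.3327
  prox(v) = soft_thresh(2.3327, 0.0698) = 2.2629
Iteration 2: beta = 0.3333, y = 2.2629 + 0.3333*(2.2629 - 3.332) = 1.9065
  grad(y) = 13.6907, v = y - alpha*grad = 1.4999
  prox(v) = soft_thresh(1.4999, 0.0698) = 1.4301
f(x_2) = 7*1.4301^2 - 13*1.4301 + 2.35*|1.4301| = -0.9145


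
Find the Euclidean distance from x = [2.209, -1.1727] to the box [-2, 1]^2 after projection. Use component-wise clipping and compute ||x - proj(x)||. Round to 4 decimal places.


Project each component onto [-2, 1].
clip(2.209) = 1.0, clip(-1.1727) = -1.1727
Projection = [1.0, -1.1727]
Squared diffs: [1.4617, 0.0]
Distance = sqrt(1.4617) = 1.209


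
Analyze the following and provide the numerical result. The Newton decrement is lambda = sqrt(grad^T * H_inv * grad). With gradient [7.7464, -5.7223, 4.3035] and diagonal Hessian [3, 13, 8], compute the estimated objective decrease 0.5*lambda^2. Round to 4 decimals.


Step 1: H is diagonal, so H^(-1) * g = [2.5821, -0.4402, 0.5379].
Step 2: g^T H^(-1) g = sum_i g_i^2 / H_ii
  = (7.7464)^2/3 + (-5.7223)^2/13 + (4.3035)^2/8
  = 20.0022 + 2.5188 + 2.315 = 24.8361
Step 3: Objective decrease = 0.5 * g^T H^(-1) g = 12.418


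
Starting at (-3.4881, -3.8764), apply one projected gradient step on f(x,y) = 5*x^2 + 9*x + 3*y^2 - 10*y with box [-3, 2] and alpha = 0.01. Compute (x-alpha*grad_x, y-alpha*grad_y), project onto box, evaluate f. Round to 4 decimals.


Step 1: Compute gradient at (-3.4881, -3.8764).
grad_x = 2*5*-3.4881 + 9 = -25.881
grad_y = 2*3*-3.8764 - 10 = -33.2584
Step 2: Gradient step.
x_raw = -3.4881 - 0.01*-25.881 = -3.2293
y_raw = -3.8764 - 0.01*-33.2584 = -3.5438
Step 3: Project onto [-3, 2].
x_proj = clip(-3.2293) = -3.0
y_proj = clip(-3.5438) = -3.0
Step 4: Evaluate f.
f(-3.0, -3.0) = 75.0


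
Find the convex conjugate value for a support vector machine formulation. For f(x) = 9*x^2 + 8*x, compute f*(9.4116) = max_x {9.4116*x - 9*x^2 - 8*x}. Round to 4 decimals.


f*(y) = sup_x {y*x - a*x^2 - b*x} = sup_x {(y-b)*x - a*x^2}
FOC: (y - b) - 2a*x = 0 => x* = (y - b)/(2a)
x* = (9.4116 - 8)/(2*9) = 0.0784
f*(9.4116) = (y-b)^2/(4a) = (9.4116 - 8)^2/(4*9)
= 1.9926/36 = 0.0554


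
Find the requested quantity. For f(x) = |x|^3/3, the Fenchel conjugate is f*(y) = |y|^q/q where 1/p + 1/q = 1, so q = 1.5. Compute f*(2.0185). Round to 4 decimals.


The conjugate exponent q satisfies 1/p + 1/q = 1.
p = 3, so q = 3/(3 - 1) = 1.5
|y|^q = 2.0185^1.5 = 2.8678
f*(2.0185) = 2.8678 / 1.5 = 1.9118


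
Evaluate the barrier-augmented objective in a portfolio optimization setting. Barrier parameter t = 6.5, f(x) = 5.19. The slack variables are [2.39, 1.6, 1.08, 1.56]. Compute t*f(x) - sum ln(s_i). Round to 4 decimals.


Step 1: Compute log-barrier.
ln values: [0.8713, 0.47, 0.077, 0.4447]
phi = -(0.8713 + 0.47 + 0.077 + 0.4447) = -1.8629
Step 2: Compute augmented objective.
t*f(x) = 6.5*5.19 = 33.735
Total = 33.735 - 1.8629 = 31.8721


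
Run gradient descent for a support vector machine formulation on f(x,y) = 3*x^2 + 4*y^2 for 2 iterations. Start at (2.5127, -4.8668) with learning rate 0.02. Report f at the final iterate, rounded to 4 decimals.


Gradient descent on f(x,y) = 3*x^2 + 4*y^2.
Starting point: (2.5127, -4.8668), alpha = 0.02
Step 1: grad_x = 2*3*2.5127 = 15.0762, grad_y = 2*4*-4.8668 = -38.9344
  x_1 = 2.5127 - 0.02*15.0762 = 2.2112
  y_1 = -4.8668 - 0.02*-38.9344 = -4.0881
Step 2: grad_x = 2*3*2.2112 = 13.2671, grad_y = 2*4*-4.0881 = -32.7049
  x_2 = 2.2112 - 0.02*13.2671 = 1.9458
  y_2 = -4.0881 - 0.02*-32.7049 = -3.434
f(1.9458, -3.434) = 3*1.9458^2 + 4*(-3.434)^2 = 58.5286


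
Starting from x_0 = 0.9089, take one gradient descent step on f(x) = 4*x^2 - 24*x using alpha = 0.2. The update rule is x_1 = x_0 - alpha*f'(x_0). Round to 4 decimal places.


We compute the gradient at x_0 and apply the update.
f'(x) = 8*x - 24
f'(0.9089) = 8*0.9089 - 24 = -16.7288
x_1 = 0.9089 - 0.2*-16.7288 = 4.2547


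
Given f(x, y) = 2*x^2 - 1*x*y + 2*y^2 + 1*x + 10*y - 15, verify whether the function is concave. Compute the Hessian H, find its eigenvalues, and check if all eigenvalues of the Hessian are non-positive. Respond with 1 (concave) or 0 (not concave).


The Hessian of f(x,y) = 2*x^2 - 1*x*y + 2*y^2 + 1*x + 10*y - 15 is:
H = [[4, -1], [-1, 4]]
Trace = 4 + 4 = 8
Determinant = 4*4 - (-1)^2 = 15
Discriminant = (8)^2 - 4*15 = 4.0
Eigenvalues: lambda_1 = 3.0, lambda_2 = 5.0
The function is not concave.

0


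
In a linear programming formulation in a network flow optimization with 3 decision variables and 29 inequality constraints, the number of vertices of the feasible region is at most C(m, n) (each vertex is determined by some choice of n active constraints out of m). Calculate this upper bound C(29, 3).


Each vertex corresponds to some choice of n active constraints out of m, so the number of vertices is at most C(m, n) = m! / (n!(m-n)!).
m = 29, n = 3
Numerator: 29 * 28 * 27
Denominator: 3! = 6
C(29, 3) = 3654


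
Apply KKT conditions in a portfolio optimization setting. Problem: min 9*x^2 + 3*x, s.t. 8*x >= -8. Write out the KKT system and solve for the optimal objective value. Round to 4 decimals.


Step 1: Try lambda = 0 (constraint inactive).
Stationarity: 2*9*x + 3 = 0
x* = -3/(2*9) = -1/6 = -0.1667 (rounded; the exact value -1/6 is used below)
Check constraint: 8*-0.1667 = -1.3336 >= -8 -- satisfied.
Step 2: Compute optimal value.
f(x*) = 9*(-1/6)^2 + 3*(-1/6) = -0.25
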